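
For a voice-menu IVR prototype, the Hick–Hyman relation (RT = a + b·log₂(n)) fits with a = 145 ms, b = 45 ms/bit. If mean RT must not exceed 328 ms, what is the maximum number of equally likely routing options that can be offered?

45·log₂ n ≤ 328 − 145 = 183, giving log₂ n ≤ 4.0667 and n ≤ 16.757. The largest whole number is 16.

16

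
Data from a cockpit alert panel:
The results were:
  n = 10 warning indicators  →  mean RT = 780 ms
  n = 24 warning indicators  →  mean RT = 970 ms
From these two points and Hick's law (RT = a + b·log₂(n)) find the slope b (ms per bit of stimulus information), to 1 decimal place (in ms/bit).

The slope on a log₂ axis is (970 − 780) / (4.5850 − 3.3219) = 150.431 ms/bit.

150.4 ms/bit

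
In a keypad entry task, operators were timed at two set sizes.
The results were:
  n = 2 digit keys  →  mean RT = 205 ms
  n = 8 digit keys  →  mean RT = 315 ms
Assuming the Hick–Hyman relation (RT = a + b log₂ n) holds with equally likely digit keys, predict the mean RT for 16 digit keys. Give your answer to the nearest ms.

With log₂ n on the abscissa the relation is linear; from the two conditions:
  b = (315 − 205) / (log₂ 8 − log₂ 2) = 110 / (3 − 1) = 55 ms/bit
  a = 205 − 55 × 1 = 150 ms
Then RT(16) = 150 + 55 × log₂ 16 = 150 + 55 × 4 ≈ 370.000 ms.

370 ms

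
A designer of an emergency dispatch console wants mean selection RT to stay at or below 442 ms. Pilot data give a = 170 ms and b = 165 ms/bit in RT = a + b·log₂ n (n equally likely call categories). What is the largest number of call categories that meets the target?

3

Information budget: (442 − 170)/165 = 1.6485 bits, so n ≤ 2^1.6485 = 3.135 → at most 3.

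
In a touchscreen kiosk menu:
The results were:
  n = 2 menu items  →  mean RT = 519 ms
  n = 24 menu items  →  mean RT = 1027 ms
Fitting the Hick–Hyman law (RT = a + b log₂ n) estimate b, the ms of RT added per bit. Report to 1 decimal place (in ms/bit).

b = (RT₂ − RT₁)/(log₂ n₂ − log₂ n₁) = (1027 − 519)/(4.5850 − 1) = 141.703 ms/bit.

141.7 ms/bit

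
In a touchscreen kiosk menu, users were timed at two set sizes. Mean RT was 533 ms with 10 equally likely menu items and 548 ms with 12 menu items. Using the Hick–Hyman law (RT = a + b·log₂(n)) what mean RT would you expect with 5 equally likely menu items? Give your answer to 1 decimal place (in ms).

476.0 ms

With log₂ n on the abscissa the relation is linear; from the two conditions:
  b = (548 − 533) / (log₂ 12 − log₂ 10) = 15 / (3.5850 − 3.3219) = 57.027 ms/bit
  a = 533 − 57.027 × 3.3219 = 343.561 ms
Then RT(5) = 343.561 + 57.027 × log₂ 5 = 343.561 + 57.027 × 2.3219 ≈ 475.973 ms.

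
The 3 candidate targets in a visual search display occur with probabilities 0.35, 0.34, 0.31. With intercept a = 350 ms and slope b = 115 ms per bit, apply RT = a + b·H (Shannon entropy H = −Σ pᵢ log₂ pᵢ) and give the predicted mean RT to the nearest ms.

532 ms

Entropy contributions −pᵢ log₂ pᵢ: 0.5301, 0.5292, 0.5238; sum H = 1.5831 bits.
RT = a + bH = 350 + 115·1.5831 = 532.05 ms.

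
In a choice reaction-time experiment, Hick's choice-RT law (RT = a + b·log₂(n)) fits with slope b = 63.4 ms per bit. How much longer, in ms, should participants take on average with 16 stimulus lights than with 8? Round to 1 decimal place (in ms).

63.4 ms

ΔRT = (a + b log₂ n₂) − (a + b log₂ n₁) = b·(log₂ n₂ − log₂ n₁).
log₂(16) − log₂(8) = log₂(16/8) = log₂(2) = 1.
ΔRT = 63.4 × 1.0000 = 63.400 ms.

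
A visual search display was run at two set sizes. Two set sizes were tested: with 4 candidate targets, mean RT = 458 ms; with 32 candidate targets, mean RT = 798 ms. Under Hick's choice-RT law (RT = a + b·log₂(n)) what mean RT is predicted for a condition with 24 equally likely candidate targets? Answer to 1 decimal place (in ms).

751.0 ms

With log₂ n on the abscissa the relation is linear; from the two conditions:
  b = (798 − 458) / (log₂ 32 − log₂ 4) = 340 / (5 − 2) = 113.333 ms/bit
  a = 458 − 113.333 × 2 = 231.333 ms
Then RT(24) = 231.333 + 113.333 × log₂ 24 = 231.333 + 113.333 × 4.5850 ≈ 750.962 ms.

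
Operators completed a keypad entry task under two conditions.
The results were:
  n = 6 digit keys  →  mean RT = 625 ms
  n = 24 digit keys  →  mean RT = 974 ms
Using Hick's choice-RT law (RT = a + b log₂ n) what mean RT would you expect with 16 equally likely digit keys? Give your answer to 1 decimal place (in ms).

RT is linear in log₂ n, so two points fix the line:
  b = (974 − 625) / (log₂ 24 − log₂ 6) = 349 / (4.5850 − 2.5850) = 174.500 ms/bit
  a = 625 − 174.500 × 2.5850 = 173.924 ms
Then RT(16) = 173.924 + 174.500 × log₂ 16 = 173.924 + 174.500 × 4 ≈ 871.924 ms.

871.9 ms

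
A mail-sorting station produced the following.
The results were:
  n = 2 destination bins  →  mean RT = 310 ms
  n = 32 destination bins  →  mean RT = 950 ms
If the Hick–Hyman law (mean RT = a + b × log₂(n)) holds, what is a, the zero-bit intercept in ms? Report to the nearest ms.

b = (RT₂ − RT₁)/(log₂ n₂ − log₂ n₁) = (950 − 310)/(5 − 1) = 160 ms/bit.
a = RT₁ − b·log₂ n₁ = 310 − 160 × 1 = 150.000 ms.

150 ms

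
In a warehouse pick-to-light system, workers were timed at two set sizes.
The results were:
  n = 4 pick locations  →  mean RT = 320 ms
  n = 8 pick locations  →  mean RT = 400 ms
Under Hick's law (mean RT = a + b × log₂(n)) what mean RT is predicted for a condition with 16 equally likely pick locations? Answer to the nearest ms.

480 ms

Solve the two-equation system in a and b:
  b = (400 − 320) / (log₂ 8 − log₂ 4) = 80 / (3 − 2) = 80 ms/bit
  a = 320 − 80 × 2 = 160 ms
Then RT(16) = 160 + 80 × log₂ 16 = 160 + 80 × 4 ≈ 480.000 ms.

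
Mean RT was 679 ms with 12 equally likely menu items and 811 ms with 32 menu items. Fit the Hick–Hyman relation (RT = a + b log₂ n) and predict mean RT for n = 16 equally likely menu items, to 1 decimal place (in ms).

Fit slope and intercept:
  b = (811 − 679) / (log₂ 32 − log₂ 12) = 132 / (5 − 3.5850) = 93.284 ms/bit
  a = 679 − 93.284 × 3.5850 = 344.581 ms
Then RT(16) = 344.581 + 93.284 × log₂ 16 = 344.581 + 93.284 × 4 ≈ 717.716 ms.

717.7 ms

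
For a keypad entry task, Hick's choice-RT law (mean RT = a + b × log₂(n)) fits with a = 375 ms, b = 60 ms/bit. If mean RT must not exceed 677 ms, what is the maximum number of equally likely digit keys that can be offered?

32

Information budget: (677 − 375)/60 = 5.0333 bits, so n ≤ 2^5.0333 = 32.748 → at most 32.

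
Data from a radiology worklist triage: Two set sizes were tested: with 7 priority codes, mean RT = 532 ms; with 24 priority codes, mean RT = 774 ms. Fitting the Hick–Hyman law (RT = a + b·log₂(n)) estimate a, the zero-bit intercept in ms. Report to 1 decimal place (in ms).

149.8 ms

The slope on a log₂ axis is (774 − 532) / (4.5850 − 2.8074) = 136.138 ms/bit.
Intercept: a = 532 − 136.138·log₂(7) = 149.812 ms.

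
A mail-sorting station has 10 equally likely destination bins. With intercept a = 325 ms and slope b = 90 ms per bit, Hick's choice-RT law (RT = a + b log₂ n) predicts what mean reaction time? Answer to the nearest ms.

log₂(10) = 3.3219 bits, so RT = 325 + 90 × 3.3219 ≈ 623.974 ms.

624 ms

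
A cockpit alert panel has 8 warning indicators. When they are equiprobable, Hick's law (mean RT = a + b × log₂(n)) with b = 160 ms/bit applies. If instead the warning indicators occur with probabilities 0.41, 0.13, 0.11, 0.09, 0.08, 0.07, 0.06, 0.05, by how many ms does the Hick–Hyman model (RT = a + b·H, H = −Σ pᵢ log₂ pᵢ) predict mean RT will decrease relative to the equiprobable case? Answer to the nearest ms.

The RT saving is b·ΔH. Equiprobable H₀ = log₂(8) = 3.0000 bits; with the given probabilities H = 2.5927 bits.
b·(H₀ − H) = 160 × (3.0000 − 2.5927) = 65.17 ms.

65 ms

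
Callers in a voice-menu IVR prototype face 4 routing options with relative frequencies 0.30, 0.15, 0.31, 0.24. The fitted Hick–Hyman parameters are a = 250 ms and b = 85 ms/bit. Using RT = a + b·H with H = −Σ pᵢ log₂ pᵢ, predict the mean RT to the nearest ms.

H = 0.30·log₂(1/0.30) + 0.15·log₂(1/0.15) + 0.31·log₂(1/0.31) + 0.24·log₂(1/0.24) = 1.9496 bits.
RT = 250 + 85 × 1.9496 = 415.71 ms.

416 ms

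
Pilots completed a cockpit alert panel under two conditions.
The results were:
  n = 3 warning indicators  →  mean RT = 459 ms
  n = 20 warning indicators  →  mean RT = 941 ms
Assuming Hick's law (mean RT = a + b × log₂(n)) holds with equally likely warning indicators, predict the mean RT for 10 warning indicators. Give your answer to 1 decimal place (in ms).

With log₂ n on the abscissa the relation is linear; from the two conditions:
  b = (941 − 459) / (log₂ 20 − log₂ 3) = 482 / (4.3219 − 1.5850) = 176.107 ms/bit
  a = 459 − 176.107 × 1.5850 = 179.876 ms
Then RT(10) = 179.876 + 176.107 × log₂ 10 = 179.876 + 176.107 × 3.3219 ≈ 764.893 ms.

764.9 ms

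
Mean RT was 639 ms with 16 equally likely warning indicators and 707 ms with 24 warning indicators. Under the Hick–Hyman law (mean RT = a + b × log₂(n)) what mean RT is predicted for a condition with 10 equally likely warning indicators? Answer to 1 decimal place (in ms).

560.2 ms

Fit slope and intercept:
  b = (707 − 639) / (log₂ 24 − log₂ 16) = 68 / (4.5850 − 4) = 116.247 ms/bit
  a = 639 − 116.247 × 4 = 174.013 ms
Then RT(10) = 174.013 + 116.247 × log₂ 10 = 174.013 + 116.247 × 3.3219 ≈ 560.176 ms.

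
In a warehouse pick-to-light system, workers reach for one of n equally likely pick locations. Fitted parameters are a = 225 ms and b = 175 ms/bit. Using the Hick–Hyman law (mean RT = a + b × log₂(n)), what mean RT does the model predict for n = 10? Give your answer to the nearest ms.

log₂(10) = 3.3219 bits, so RT = 225 + 175 × 3.3219 ≈ 806.337 ms.

806 ms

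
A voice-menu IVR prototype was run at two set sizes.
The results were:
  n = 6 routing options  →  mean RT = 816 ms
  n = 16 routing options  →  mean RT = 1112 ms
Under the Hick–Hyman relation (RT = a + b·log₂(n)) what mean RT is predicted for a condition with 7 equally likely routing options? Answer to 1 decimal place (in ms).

862.5 ms

With log₂ n on the abscissa the relation is linear; from the two conditions:
  b = (1112 − 816) / (log₂ 16 − log₂ 6) = 296 / (4 − 2.5850) = 209.182 ms/bit
  a = 816 − 209.182 × 2.5850 = 275.273 ms
Then RT(7) = 275.273 + 209.182 × log₂ 7 = 275.273 + 209.182 × 2.8074 ≈ 862.520 ms.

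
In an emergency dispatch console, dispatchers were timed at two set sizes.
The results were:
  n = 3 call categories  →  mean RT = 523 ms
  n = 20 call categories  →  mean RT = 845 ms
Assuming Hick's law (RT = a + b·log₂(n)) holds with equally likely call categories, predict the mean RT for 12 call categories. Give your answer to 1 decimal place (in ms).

758.3 ms

RT is linear in log₂ n, so two points fix the line:
  b = (845 − 523) / (log₂ 20 − log₂ 3) = 322 / (4.3219 − 1.5850) = 117.649 ms/bit
  a = 523 − 117.649 × 1.5850 = 336.531 ms
Then RT(12) = 336.531 + 117.649 × log₂ 12 = 336.531 + 117.649 × 3.5850 ≈ 758.297 ms.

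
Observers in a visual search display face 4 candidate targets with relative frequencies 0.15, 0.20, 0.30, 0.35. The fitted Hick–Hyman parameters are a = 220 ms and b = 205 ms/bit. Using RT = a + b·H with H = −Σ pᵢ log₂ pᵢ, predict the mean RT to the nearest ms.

615 ms

H = 0.15·log₂(1/0.15) + 0.20·log₂(1/0.20) + 0.30·log₂(1/0.30) + 0.35·log₂(1/0.35) = 1.9261 bits.
RT = 220 + 205 × 1.9261 = 614.85 ms.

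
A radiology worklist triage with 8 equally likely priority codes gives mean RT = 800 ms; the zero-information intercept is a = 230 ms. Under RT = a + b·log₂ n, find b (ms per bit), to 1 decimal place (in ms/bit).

190.0 ms/bit

8 alternatives carry log₂ 8 = 3 bits; the choice cost is 800 − 230 = 570 ms, so b = 570/3 = 190.000 ms/bit.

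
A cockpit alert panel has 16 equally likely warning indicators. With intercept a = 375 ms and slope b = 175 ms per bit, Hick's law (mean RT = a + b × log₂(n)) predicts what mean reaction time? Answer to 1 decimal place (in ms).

log₂(16) = 4 bits, so RT = 375 + 175 × 4 ≈ 1075.000 ms.

1075.0 ms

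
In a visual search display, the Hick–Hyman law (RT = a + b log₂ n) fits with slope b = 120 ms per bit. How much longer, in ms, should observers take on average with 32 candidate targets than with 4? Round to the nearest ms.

The intercept a cancels: ΔRT = b·(log₂ n₂ − log₂ n₁) = b·log₂(n₂/n₁).
log₂(32) − log₂(4) = log₂(32/4) = log₂(8) = 3.
ΔRT = 120 × 3.0000 = 360.000 ms.

360 ms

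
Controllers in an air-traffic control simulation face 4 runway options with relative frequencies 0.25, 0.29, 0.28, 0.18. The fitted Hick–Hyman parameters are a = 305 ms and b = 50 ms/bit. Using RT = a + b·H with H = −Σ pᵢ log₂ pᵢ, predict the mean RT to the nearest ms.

H = 0.25·log₂(1/0.25) + 0.29·log₂(1/0.29) + 0.28·log₂(1/0.28) + 0.18·log₂(1/0.18) = 1.9774 bits.
RT = 305 + 50 × 1.9774 = 403.87 ms.

404 ms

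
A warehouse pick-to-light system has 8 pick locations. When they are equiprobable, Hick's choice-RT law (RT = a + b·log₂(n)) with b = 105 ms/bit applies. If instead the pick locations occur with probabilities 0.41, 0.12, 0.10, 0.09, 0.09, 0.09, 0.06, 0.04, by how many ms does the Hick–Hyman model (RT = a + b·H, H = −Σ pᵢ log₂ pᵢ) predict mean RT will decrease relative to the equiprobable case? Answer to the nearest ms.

43 ms

Equiprobable entropy H₀ = log₂ 8 = 3.0000 bits.
Skewed entropy H = −Σ pᵢ log₂ pᵢ = 2.5939 bits.
ΔRT = b·(H₀ − H) = 105 × 0.4061 = 42.64 ms.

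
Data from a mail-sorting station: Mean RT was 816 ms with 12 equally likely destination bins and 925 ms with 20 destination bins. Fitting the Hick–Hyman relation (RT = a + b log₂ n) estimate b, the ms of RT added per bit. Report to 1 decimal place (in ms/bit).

Slope: b = (925 − 816) / (log₂ 20 − log₂ 12) = 109/0.7370 = 147.904 ms/bit.

147.9 ms/bit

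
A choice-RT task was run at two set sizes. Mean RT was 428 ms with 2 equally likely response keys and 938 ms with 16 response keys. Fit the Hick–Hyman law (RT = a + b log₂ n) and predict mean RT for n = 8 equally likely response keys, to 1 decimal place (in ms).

RT is linear in log₂ n, so two points fix the line:
  b = (938 − 428) / (log₂ 16 − log₂ 2) = 510 / (4 − 1) = 170.000 ms/bit
  a = 428 − 170.000 × 1 = 258.000 ms
Then RT(8) = 258.000 + 170.000 × log₂ 8 = 258.000 + 170.000 × 3 ≈ 768.000 ms.

768.0 ms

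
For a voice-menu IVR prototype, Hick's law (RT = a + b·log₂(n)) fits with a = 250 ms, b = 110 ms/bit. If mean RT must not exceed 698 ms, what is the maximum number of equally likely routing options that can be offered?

Set 250 + 110·log₂ n ≤ 698 → log₂ n ≤ (698 − 250)/110 = 4.0727.
So n ≤ 2^4.0727 = 16.827; the largest integer n is 16.

16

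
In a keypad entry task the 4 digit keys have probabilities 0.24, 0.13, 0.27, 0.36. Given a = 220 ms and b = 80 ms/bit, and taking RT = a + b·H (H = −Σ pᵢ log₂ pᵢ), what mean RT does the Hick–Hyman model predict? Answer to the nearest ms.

373 ms

Entropy contributions −pᵢ log₂ pᵢ: 0.4941, 0.3826, 0.5100, 0.5306; sum H = 1.9174 bits.
RT = a + bH = 220 + 80·1.9174 = 373.39 ms.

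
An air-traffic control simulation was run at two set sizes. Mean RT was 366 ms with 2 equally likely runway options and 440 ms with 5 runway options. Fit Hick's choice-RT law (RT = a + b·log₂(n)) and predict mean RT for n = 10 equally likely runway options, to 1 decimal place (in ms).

496.0 ms

Fit slope and intercept:
  b = (440 − 366) / (log₂ 5 − log₂ 2) = 74 / (2.3219 − 1) = 55.979 ms/bit
  a = 366 − 55.979 × 1 = 310.021 ms
Then RT(10) = 310.021 + 55.979 × log₂ 10 = 310.021 + 55.979 × 3.3219 ≈ 495.979 ms.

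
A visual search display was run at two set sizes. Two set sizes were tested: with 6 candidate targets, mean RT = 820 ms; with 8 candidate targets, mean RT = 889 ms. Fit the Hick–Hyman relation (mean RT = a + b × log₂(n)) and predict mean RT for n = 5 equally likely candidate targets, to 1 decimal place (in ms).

With log₂ n on the abscissa the relation is linear; from the two conditions:
  b = (889 − 820) / (log₂ 8 − log₂ 6) = 69 / (3 − 2.5850) = 166.250 ms/bit
  a = 820 − 166.250 × 2.5850 = 390.250 ms
Then RT(5) = 390.250 + 166.250 × log₂ 5 = 390.250 + 166.250 × 2.3219 ≈ 776.271 ms.

776.3 ms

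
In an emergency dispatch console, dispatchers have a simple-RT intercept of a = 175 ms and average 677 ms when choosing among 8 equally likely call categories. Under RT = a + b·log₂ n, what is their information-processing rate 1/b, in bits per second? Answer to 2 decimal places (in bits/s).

b = (677 − 175)/log₂ 8 = 502/3 = 167.333 ms per bit = 0.16733 s/bit; the reciprocal is 5.976 bits/s.

5.98 bits/s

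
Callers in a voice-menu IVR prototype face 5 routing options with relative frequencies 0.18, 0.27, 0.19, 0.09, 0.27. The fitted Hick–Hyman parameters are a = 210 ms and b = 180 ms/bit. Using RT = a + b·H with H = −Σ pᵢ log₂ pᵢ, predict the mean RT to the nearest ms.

612 ms

H = 0.18·log₂(1/0.18) + 0.27·log₂(1/0.27) + 0.19·log₂(1/0.19) + 0.09·log₂(1/0.09) + 0.27·log₂(1/0.27) = 2.2332 bits.
RT = 210 + 180 × 2.2332 = 611.98 ms.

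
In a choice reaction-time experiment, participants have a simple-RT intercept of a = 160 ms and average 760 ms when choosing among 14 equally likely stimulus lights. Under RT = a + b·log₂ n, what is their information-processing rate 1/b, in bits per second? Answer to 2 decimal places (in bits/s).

Choice component = 760 − 160 = 600 ms over log₂(14) = 3.8074 bits.
b = 600 / 3.8074 = 157.590 ms/bit, so 1/b = 6.346 bits/s.

6.35 bits/s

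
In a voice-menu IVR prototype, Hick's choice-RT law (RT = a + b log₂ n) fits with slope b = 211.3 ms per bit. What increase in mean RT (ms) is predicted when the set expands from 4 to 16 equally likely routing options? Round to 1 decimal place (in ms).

422.6 ms

Only the slope matters, since a is common to both: ΔRT = b·log₂(n₂/n₁).
log₂(16) − log₂(4) = log₂(16/4) = log₂(4) = 2.
ΔRT = 211.3 × 2.0000 = 422.600 ms.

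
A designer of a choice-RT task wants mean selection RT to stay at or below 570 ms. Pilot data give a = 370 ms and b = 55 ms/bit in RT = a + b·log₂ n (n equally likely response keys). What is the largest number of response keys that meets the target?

Information budget: (570 − 370)/55 = 3.6364 bits, so n ≤ 2^3.6364 = 12.435 → at most 12.

12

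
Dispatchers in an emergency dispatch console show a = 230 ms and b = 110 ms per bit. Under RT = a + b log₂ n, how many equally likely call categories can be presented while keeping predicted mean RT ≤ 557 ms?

Set 230 + 110·log₂ n ≤ 557 → log₂ n ≤ (557 − 230)/110 = 2.9727.
So n ≤ 2^2.9727 = 7.850; the largest integer n is 7.

7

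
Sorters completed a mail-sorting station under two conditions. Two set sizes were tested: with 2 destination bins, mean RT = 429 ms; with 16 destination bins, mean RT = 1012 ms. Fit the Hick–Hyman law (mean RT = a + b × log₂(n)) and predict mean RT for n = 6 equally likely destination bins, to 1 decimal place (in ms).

737.0 ms

Solve the two-equation system in a and b:
  b = (1012 − 429) / (log₂ 16 − log₂ 2) = 583 / (4 − 1) = 194.333 ms/bit
  a = 429 − 194.333 × 1 = 234.667 ms
Then RT(6) = 234.667 + 194.333 × log₂ 6 = 234.667 + 194.333 × 2.5850 ≈ 737.011 ms.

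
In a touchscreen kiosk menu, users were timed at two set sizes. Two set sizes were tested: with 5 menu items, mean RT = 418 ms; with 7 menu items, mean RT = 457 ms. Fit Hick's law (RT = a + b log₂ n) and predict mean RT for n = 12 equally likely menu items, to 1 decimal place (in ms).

519.5 ms

Fit slope and intercept:
  b = (457 − 418) / (log₂ 7 − log₂ 5) = 39 / (2.8074 − 2.3219) = 80.342 ms/bit
  a = 418 − 80.342 × 2.3219 = 231.452 ms
Then RT(12) = 231.452 + 80.342 × log₂ 12 = 231.452 + 80.342 × 3.5850 ≈ 519.474 ms.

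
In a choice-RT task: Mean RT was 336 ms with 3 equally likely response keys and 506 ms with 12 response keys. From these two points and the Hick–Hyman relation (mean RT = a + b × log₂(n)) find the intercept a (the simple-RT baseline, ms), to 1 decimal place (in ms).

b = (RT₂ − RT₁)/(log₂ n₂ − log₂ n₁) = (506 − 336)/(3.5850 − 1.5850) = 85.000 ms/bit.
a = RT₁ − b·log₂ n₁ = 336 − 85.000 × 1.5850 = 201.278 ms.

201.3 ms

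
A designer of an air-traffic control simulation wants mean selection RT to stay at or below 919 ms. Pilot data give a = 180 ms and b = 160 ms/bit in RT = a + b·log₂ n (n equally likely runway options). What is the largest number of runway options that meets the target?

Information budget: (919 − 180)/160 = 4.6188 bits, so n ≤ 2^4.6188 = 24.569 → at most 24.

24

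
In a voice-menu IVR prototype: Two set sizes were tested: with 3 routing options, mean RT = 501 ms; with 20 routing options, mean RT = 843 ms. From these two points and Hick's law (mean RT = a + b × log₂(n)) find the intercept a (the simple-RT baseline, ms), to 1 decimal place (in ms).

The slope on a log₂ axis is (843 − 501) / (4.3219 − 1.5850) = 124.956 ms/bit.
Intercept: a = 501 − 124.956·log₂(3) = 302.950 ms.

302.9 ms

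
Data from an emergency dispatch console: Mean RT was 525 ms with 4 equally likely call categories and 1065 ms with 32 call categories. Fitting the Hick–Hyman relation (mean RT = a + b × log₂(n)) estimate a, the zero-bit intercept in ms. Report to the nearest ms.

165 ms

The slope on a log₂ axis is (1065 − 525) / (5 − 2) = 180 ms/bit.
a = RT₁ − b·log₂ n₁ = 525 − 180 × 2 = 165.000 ms.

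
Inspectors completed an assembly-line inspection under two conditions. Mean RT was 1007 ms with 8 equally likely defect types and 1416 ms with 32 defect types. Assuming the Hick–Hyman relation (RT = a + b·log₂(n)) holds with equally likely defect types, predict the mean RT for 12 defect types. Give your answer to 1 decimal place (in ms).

1126.6 ms

Fit slope and intercept:
  b = (1416 − 1007) / (log₂ 32 − log₂ 8) = 409 / (5 − 3) = 204.500 ms/bit
  a = 1007 − 204.500 × 3 = 393.500 ms
Then RT(12) = 393.500 + 204.500 × log₂ 12 = 393.500 + 204.500 × 3.5850 ≈ 1126.625 ms.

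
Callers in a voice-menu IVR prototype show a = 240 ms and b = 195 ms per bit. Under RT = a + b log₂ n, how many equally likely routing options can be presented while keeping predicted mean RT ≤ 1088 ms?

Information budget: (1088 − 240)/195 = 4.3487 bits, so n ≤ 2^4.3487 = 20.375 → at most 20.

20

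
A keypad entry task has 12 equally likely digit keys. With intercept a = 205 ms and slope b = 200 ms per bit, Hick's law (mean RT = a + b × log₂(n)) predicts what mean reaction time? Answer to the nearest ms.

922 ms

log₂(12) = 3.5850 bits, so RT = 205 + 200 × 3.5850 ≈ 921.993 ms.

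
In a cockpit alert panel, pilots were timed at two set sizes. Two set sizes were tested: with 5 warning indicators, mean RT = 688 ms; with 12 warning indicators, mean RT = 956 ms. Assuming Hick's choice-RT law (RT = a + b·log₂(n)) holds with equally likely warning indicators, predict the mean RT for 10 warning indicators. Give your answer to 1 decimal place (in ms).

900.2 ms

RT is linear in log₂ n, so two points fix the line:
  b = (956 − 688) / (log₂ 12 − log₂ 5) = 268 / (3.5850 − 2.3219) = 212.187 ms/bit
  a = 688 − 212.187 × 2.3219 = 195.316 ms
Then RT(10) = 195.316 + 212.187 × log₂ 10 = 195.316 + 212.187 × 3.3219 ≈ 900.187 ms.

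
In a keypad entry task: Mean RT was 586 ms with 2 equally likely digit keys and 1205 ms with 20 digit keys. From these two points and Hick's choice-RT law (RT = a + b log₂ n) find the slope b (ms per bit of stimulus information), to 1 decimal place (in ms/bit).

186.3 ms/bit

Slope: b = (1205 − 586) / (log₂ 20 − log₂ 2) = 619/3.3219 = 186.338 ms/bit.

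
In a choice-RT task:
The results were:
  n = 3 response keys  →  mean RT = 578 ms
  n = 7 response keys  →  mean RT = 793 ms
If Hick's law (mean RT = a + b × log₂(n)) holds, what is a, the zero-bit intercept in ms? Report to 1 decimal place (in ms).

Slope: b = (793 − 578) / (log₂ 7 − log₂ 3) = 215/1.2224 = 175.885 ms/bit.
Intercept: a = 578 − 175.885·log₂(3) = 299.230 ms.

299.2 ms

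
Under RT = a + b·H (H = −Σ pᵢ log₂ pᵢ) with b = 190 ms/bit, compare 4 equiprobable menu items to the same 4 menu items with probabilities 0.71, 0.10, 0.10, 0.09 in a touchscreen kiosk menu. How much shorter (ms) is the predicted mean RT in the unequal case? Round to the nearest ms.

The RT saving is b·ΔH. Equiprobable H₀ = log₂(4) = 2.0000 bits; with the given probabilities H = 1.3279 bits.
b·(H₀ − H) = 190 × (2.0000 − 1.3279) = 127.71 ms.

128 ms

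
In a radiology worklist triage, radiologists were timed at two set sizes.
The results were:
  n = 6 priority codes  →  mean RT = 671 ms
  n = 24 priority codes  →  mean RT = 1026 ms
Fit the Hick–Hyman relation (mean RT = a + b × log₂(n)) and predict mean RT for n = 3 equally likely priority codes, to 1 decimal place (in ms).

RT is linear in log₂ n, so two points fix the line:
  b = (1026 − 671) / (log₂ 24 − log₂ 6) = 355 / (4.5850 − 2.5850) = 177.500 ms/bit
  a = 671 − 177.500 × 2.5850 = 212.169 ms
Then RT(3) = 212.169 + 177.500 × log₂ 3 = 212.169 + 177.500 × 1.5850 ≈ 493.500 ms.

493.5 ms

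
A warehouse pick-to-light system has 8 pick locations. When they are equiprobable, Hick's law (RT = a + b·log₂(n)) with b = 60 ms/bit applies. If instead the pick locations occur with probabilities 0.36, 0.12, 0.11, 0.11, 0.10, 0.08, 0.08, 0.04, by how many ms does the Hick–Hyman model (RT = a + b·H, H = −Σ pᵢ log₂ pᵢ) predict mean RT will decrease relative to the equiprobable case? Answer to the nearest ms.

Equiprobable entropy H₀ = log₂ 8 = 3.0000 bits.
Skewed entropy H = −Σ pᵢ log₂ pᵢ = 2.6992 bits.
ΔRT = b·(H₀ − H) = 60 × 0.3008 = 18.05 ms.

18 ms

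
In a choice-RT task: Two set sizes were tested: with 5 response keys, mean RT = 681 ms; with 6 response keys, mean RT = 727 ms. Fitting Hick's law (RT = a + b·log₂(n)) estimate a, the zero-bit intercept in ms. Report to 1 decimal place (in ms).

274.9 ms

Slope: b = (727 − 681) / (log₂ 6 − log₂ 5) = 46/0.2630 = 174.882 ms/bit.
Intercept: a = 681 − 174.882·log₂(5) = 274.936 ms.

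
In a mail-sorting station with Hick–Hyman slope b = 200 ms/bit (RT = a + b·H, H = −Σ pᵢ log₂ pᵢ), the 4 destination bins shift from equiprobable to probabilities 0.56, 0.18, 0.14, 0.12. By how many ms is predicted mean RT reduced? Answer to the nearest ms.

Equiprobable entropy H₀ = log₂ 4 = 2.0000 bits.
Skewed entropy H = −Σ pᵢ log₂ pᵢ = 1.6779 bits.
ΔRT = b·(H₀ − H) = 200 × 0.3221 = 64.41 ms.

64 ms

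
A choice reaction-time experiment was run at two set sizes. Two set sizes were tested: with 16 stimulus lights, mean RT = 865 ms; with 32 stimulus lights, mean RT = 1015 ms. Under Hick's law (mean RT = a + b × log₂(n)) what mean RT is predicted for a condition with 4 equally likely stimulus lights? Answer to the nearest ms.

565 ms

Solve the two-equation system in a and b:
  b = (1015 − 865) / (log₂ 32 − log₂ 16) = 150 / (5 − 4) = 150 ms/bit
  a = 865 − 150 × 4 = 265 ms
Then RT(4) = 265 + 150 × log₂ 4 = 265 + 150 × 2 ≈ 565.000 ms.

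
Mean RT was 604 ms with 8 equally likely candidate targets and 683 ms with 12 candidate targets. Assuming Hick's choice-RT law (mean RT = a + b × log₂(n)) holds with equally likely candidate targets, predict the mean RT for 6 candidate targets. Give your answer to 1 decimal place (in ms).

Solve the two-equation system in a and b:
  b = (683 − 604) / (log₂ 12 − log₂ 8) = 79 / (3.5850 − 3) = 135.051 ms/bit
  a = 604 − 135.051 × 3 = 198.846 ms
Then RT(6) = 198.846 + 135.051 × log₂ 6 = 198.846 + 135.051 × 2.5850 ≈ 547.949 ms.

547.9 ms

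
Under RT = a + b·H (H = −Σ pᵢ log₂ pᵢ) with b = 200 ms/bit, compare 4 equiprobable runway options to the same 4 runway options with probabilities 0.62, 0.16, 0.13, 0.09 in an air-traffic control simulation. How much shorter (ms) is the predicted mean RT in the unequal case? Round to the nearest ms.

91 ms

Equiprobable entropy H₀ = log₂ 4 = 2.0000 bits.
Skewed entropy H = −Σ pᵢ log₂ pᵢ = 1.5459 bits.
ΔRT = b·(H₀ − H) = 200 × 0.4541 = 90.82 ms.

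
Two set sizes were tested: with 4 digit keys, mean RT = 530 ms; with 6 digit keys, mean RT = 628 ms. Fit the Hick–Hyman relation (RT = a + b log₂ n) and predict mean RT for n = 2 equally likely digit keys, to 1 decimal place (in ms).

362.5 ms

Solve the two-equation system in a and b:
  b = (628 − 530) / (log₂ 6 − log₂ 4) = 98 / (2.5850 − 2) = 167.532 ms/bit
  a = 530 − 167.532 × 2 = 194.936 ms
Then RT(2) = 194.936 + 167.532 × log₂ 2 = 194.936 + 167.532 × 1 ≈ 362.468 ms.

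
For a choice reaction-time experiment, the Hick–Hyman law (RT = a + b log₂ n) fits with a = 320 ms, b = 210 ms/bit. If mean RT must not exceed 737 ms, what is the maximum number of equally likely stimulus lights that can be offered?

210·log₂ n ≤ 737 − 320 = 417, giving log₂ n ≤ 1.9857 and n ≤ 3.961. The largest whole number is 3.

3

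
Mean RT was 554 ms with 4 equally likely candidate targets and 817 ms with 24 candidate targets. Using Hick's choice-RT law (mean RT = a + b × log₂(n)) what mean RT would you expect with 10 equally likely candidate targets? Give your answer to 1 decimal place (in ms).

688.5 ms

Fit slope and intercept:
  b = (817 − 554) / (log₂ 24 − log₂ 4) = 263 / (4.5850 − 2) = 101.742 ms/bit
  a = 554 − 101.742 × 2 = 350.515 ms
Then RT(10) = 350.515 + 101.742 × log₂ 10 = 350.515 + 101.742 × 3.3219 ≈ 688.496 ms.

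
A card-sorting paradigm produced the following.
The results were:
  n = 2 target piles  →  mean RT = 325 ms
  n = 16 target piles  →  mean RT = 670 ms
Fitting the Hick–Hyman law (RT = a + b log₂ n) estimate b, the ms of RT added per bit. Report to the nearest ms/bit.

Slope: b = (670 − 325) / (log₂ 16 − log₂ 2) = 345/3.0000 = 115 ms/bit.

115 ms/bit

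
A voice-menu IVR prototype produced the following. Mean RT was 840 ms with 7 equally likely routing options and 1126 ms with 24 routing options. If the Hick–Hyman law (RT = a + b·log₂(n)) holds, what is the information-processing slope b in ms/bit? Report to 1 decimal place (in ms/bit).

160.9 ms/bit

b = (RT₂ − RT₁)/(log₂ n₂ − log₂ n₁) = (1126 − 840)/(4.5850 − 2.8074) = 160.890 ms/bit.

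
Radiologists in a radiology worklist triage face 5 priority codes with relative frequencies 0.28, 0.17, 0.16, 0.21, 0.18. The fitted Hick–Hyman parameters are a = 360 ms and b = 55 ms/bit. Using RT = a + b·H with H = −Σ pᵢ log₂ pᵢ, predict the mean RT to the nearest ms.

486 ms

H = 0.28·log₂(1/0.28) + 0.17·log₂(1/0.17) + 0.16·log₂(1/0.16) + 0.21·log₂(1/0.21) + 0.18·log₂(1/0.18) = 2.2900 bits.
RT = 360 + 55 × 2.2900 = 485.95 ms.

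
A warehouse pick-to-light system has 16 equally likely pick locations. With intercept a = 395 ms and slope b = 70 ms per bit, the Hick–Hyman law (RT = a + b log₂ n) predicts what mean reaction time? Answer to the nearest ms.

675 ms

log₂(16) = 4 bits, so RT = 395 + 70 × 4 ≈ 675.000 ms.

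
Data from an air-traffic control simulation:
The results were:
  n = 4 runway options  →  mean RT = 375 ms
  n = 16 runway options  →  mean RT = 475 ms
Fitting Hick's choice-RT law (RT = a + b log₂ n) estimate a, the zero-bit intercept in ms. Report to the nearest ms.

275 ms

b = (RT₂ − RT₁)/(log₂ n₂ − log₂ n₁) = (475 − 375)/(4 − 2) = 50 ms/bit.
a = RT₁ − b·log₂ n₁ = 375 − 50 × 2 = 275.000 ms.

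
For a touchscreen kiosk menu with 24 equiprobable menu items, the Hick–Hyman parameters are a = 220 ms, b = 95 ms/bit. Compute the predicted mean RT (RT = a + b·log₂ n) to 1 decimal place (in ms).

655.6 ms

log₂(24) = 4.5850 bits, so RT = 220 + 95 × 4.5850 ≈ 655.571 ms.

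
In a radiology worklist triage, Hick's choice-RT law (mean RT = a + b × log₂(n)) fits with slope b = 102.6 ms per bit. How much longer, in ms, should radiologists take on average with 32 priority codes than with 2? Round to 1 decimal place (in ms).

Only the slope matters, since a is common to both: ΔRT = b·log₂(n₂/n₁).
log₂(32) − log₂(2) = log₂(32/2) = log₂(16) = 4.
ΔRT = 102.6 × 4.0000 = 410.400 ms.

410.4 ms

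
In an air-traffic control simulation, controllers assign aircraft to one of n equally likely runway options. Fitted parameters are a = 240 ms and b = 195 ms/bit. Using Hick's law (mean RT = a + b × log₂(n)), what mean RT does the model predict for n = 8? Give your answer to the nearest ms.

log₂(8) = 3 bits, so RT = 240 + 195 × 3 ≈ 825.000 ms.

825 ms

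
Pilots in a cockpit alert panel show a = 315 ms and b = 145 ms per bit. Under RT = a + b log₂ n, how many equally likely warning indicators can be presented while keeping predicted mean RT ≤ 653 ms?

Information budget: (653 − 315)/145 = 2.3310 bits, so n ≤ 2^2.3310 = 5.032 → at most 5.

5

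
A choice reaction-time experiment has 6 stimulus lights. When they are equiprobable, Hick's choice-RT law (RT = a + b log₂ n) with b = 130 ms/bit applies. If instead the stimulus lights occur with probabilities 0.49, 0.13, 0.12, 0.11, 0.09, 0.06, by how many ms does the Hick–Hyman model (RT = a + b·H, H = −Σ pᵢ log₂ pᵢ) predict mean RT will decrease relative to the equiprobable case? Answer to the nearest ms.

55 ms

Equiprobable entropy H₀ = log₂ 6 = 2.5850 bits.
Skewed entropy H = −Σ pᵢ log₂ pᵢ = 2.1605 bits.
ΔRT = b·(H₀ − H) = 130 × 0.4245 = 55.18 ms.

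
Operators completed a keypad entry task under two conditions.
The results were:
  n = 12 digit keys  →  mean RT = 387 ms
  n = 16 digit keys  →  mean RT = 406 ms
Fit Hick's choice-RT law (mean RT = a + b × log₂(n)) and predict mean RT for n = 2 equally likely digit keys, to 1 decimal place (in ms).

Fit slope and intercept:
  b = (406 − 387) / (log₂ 16 − log₂ 12) = 19 / (4 − 3.5850) = 45.779 ms/bit
  a = 387 − 45.779 × 3.5850 = 222.884 ms
Then RT(2) = 222.884 + 45.779 × log₂ 2 = 222.884 + 45.779 × 1 ≈ 268.663 ms.

268.7 ms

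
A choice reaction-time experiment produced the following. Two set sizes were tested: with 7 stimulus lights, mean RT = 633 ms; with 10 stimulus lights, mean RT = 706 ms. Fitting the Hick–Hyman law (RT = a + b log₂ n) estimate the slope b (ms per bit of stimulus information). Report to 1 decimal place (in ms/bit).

141.9 ms/bit

Slope: b = (706 − 633) / (log₂ 10 − log₂ 7) = 73/0.5146 = 141.865 ms/bit.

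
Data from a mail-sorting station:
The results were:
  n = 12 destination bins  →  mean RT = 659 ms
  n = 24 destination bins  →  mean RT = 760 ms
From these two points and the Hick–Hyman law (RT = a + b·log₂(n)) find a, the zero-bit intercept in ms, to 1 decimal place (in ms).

The slope on a log₂ axis is (760 − 659) / (4.5850 − 3.5850) = 101.000 ms/bit.
a = RT₁ − b·log₂ n₁ = 659 − 101.000 × 3.5850 = 296.919 ms.

296.9 ms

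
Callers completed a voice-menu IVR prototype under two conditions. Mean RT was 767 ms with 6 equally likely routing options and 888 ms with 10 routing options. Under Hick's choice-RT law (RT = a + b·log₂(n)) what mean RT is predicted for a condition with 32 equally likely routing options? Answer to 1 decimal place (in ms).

RT is linear in log₂ n, so two points fix the line:
  b = (888 − 767) / (log₂ 10 − log₂ 6) = 121 / (3.3219 − 2.5850) = 164.187 ms/bit
  a = 767 − 164.187 × 2.5850 = 342.583 ms
Then RT(32) = 342.583 + 164.187 × log₂ 32 = 342.583 + 164.187 × 5 ≈ 1163.517 ms.

1163.5 ms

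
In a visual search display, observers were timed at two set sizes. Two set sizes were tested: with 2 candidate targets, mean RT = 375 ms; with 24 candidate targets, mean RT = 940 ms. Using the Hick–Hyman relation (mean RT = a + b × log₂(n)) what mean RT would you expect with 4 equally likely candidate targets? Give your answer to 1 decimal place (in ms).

532.6 ms

Fit slope and intercept:
  b = (940 − 375) / (log₂ 24 − log₂ 2) = 565 / (4.5850 − 1) = 157.603 ms/bit
  a = 375 − 157.603 × 1 = 217.397 ms
Then RT(4) = 217.397 + 157.603 × log₂ 4 = 217.397 + 157.603 × 2 ≈ 532.603 ms.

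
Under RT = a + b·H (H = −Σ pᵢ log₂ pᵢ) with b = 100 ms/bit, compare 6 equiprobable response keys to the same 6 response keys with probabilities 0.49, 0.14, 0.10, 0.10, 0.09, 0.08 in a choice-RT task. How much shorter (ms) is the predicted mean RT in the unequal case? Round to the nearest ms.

42 ms

Equiprobable entropy H₀ = log₂ 6 = 2.5850 bits.
Skewed entropy H = −Σ pᵢ log₂ pᵢ = 2.1699 bits.
ΔRT = b·(H₀ − H) = 100 × 0.4150 = 41.50 ms.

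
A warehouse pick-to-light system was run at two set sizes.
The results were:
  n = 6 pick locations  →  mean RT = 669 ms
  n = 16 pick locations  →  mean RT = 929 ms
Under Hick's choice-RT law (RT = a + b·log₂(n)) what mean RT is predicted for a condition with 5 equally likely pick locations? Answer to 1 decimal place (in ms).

620.7 ms

Fit slope and intercept:
  b = (929 − 669) / (log₂ 16 − log₂ 6) = 260 / (4 − 2.5850) = 183.741 ms/bit
  a = 669 − 183.741 × 2.5850 = 194.037 ms
Then RT(5) = 194.037 + 183.741 × log₂ 5 = 194.037 + 183.741 × 2.3219 ≈ 620.670 ms.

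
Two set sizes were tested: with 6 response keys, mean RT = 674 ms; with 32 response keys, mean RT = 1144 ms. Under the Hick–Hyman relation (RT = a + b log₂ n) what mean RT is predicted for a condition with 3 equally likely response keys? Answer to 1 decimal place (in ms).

479.4 ms

Solve the two-equation system in a and b:
  b = (1144 − 674) / (log₂ 32 − log₂ 6) = 470 / (5 − 2.5850) = 194.614 ms/bit
  a = 674 − 194.614 × 2.5850 = 170.930 ms
Then RT(3) = 170.930 + 194.614 × log₂ 3 = 170.930 + 194.614 × 1.5850 ≈ 479.386 ms.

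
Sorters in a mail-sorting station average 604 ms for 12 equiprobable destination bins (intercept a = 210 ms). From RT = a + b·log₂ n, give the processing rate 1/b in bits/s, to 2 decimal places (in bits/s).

9.10 bits/s

Choice component = 604 − 210 = 394 ms over log₂(12) = 3.5850 bits.
b = 394 / 3.5850 = 109.904 ms/bit, so 1/b = 9.099 bits/s.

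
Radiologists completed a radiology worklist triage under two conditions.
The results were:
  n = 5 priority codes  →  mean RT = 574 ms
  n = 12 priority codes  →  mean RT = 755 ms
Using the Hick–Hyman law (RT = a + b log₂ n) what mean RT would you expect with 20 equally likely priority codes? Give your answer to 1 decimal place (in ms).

860.6 ms

With log₂ n on the abscissa the relation is linear; from the two conditions:
  b = (755 − 574) / (log₂ 12 − log₂ 5) = 181 / (3.5850 − 2.3219) = 143.306 ms/bit
  a = 574 − 143.306 × 2.3219 = 241.255 ms
Then RT(20) = 241.255 + 143.306 × log₂ 20 = 241.255 + 143.306 × 4.3219 ≈ 860.611 ms.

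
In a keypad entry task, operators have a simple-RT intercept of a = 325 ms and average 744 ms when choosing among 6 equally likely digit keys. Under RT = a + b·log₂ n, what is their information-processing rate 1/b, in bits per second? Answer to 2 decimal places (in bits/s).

Choice component = 744 − 325 = 419 ms over log₂(6) = 2.5850 bits.
b = 419 / 2.5850 = 162.091 ms/bit, so 1/b = 6.169 bits/s.

6.17 bits/s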